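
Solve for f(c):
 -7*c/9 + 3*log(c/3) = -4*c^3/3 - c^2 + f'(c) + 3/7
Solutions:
 f(c) = C1 + c^4/3 + c^3/3 - 7*c^2/18 + 3*c*log(c) - 24*c/7 - 3*c*log(3)


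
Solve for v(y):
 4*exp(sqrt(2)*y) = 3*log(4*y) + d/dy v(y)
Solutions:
 v(y) = C1 - 3*y*log(y) + 3*y*(1 - 2*log(2)) + 2*sqrt(2)*exp(sqrt(2)*y)


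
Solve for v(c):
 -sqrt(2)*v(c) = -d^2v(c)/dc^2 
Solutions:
 v(c) = C1*exp(-2^(1/4)*c) + C2*exp(2^(1/4)*c)


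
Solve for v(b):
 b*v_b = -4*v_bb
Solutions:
 v(b) = C1 + C2*erf(sqrt(2)*b/4)


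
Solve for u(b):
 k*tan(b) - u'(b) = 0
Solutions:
 u(b) = C1 - k*log(cos(b))


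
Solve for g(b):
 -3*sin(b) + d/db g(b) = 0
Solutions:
 g(b) = C1 - 3*cos(b)


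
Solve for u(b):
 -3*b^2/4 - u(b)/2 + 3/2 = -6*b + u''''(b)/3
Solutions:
 u(b) = -3*b^2/2 + 12*b + (C1*sin(6^(1/4)*b/2) + C2*cos(6^(1/4)*b/2))*exp(-6^(1/4)*b/2) + (C3*sin(6^(1/4)*b/2) + C4*cos(6^(1/4)*b/2))*exp(6^(1/4)*b/2) + 3


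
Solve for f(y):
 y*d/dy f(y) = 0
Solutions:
 f(y) = C1


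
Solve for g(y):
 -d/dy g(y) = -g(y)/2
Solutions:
 g(y) = C1*exp(y/2)


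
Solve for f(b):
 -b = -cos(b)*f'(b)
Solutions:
 f(b) = C1 + Integral(b/cos(b), b)


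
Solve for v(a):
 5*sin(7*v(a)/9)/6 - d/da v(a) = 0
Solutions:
 -5*a/6 + 9*log(cos(7*v(a)/9) - 1)/14 - 9*log(cos(7*v(a)/9) + 1)/14 = C1


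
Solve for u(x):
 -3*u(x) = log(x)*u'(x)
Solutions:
 u(x) = C1*exp(-3*li(x))


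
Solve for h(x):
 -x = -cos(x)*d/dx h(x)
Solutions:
 h(x) = C1 + Integral(x/cos(x), x)


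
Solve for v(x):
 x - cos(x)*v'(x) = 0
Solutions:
 v(x) = C1 + Integral(x/cos(x), x)


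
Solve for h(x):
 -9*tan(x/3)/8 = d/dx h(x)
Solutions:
 h(x) = C1 + 27*log(cos(x/3))/8


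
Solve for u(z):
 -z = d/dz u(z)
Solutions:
 u(z) = C1 - z^2/2


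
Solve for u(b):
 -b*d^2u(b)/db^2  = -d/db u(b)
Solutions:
 u(b) = C1 + C2*b^2


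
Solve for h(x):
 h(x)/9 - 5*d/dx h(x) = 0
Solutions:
 h(x) = C1*exp(x/45)


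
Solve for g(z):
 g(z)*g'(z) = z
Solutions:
 g(z) = -sqrt(C1 + z^2)
 g(z) = sqrt(C1 + z^2)


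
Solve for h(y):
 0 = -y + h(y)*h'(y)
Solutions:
 h(y) = -sqrt(C1 + y^2)
 h(y) = sqrt(C1 + y^2)


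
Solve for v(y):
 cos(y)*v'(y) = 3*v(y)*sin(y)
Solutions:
 v(y) = C1/cos(y)^3


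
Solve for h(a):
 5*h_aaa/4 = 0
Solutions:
 h(a) = C1 + C2*a + C3*a^2


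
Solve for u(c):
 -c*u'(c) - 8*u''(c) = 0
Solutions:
 u(c) = C1 + C2*erf(c/4)


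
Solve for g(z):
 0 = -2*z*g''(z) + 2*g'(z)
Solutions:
 g(z) = C1 + C2*z^2


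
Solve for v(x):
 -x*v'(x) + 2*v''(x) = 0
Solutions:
 v(x) = C1 + C2*erfi(x/2)


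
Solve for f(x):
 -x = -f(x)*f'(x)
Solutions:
 f(x) = -sqrt(C1 + x^2)
 f(x) = sqrt(C1 + x^2)


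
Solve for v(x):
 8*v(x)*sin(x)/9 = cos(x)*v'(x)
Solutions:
 v(x) = C1/cos(x)^(8/9)


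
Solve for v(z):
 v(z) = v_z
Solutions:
 v(z) = C1*exp(z)


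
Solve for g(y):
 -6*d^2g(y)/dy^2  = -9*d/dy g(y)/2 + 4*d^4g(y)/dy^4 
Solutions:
 g(y) = C1 + C2*exp(2^(1/3)*y*(-2^(1/3)*(9 + sqrt(113))^(1/3) + 4/(9 + sqrt(113))^(1/3))/8)*sin(2^(1/3)*sqrt(3)*y*(4/(9 + sqrt(113))^(1/3) + 2^(1/3)*(9 + sqrt(113))^(1/3))/8) + C3*exp(2^(1/3)*y*(-2^(1/3)*(9 + sqrt(113))^(1/3) + 4/(9 + sqrt(113))^(1/3))/8)*cos(2^(1/3)*sqrt(3)*y*(4/(9 + sqrt(113))^(1/3) + 2^(1/3)*(9 + sqrt(113))^(1/3))/8) + C4*exp(2^(1/3)*y*(-1/(9 + sqrt(113))^(1/3) + 2^(1/3)*(9 + sqrt(113))^(1/3)/4))


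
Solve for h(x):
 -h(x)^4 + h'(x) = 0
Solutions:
 h(x) = (-1/(C1 + 3*x))^(1/3)
 h(x) = (-1/(C1 + x))^(1/3)*(-3^(2/3) - 3*3^(1/6)*I)/6
 h(x) = (-1/(C1 + x))^(1/3)*(-3^(2/3) + 3*3^(1/6)*I)/6


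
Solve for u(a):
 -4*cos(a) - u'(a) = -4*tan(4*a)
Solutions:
 u(a) = C1 - log(cos(4*a)) - 4*sin(a)


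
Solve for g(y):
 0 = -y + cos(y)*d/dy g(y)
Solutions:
 g(y) = C1 + Integral(y/cos(y), y)


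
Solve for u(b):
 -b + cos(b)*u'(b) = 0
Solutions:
 u(b) = C1 + Integral(b/cos(b), b)


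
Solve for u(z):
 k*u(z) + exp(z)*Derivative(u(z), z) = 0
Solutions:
 u(z) = C1*exp(k*exp(-z))


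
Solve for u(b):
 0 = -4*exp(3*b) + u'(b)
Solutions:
 u(b) = C1 + 4*exp(3*b)/3


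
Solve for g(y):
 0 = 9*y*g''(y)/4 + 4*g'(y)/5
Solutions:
 g(y) = C1 + C2*y^(29/45)


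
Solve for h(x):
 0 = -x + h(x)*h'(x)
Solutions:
 h(x) = -sqrt(C1 + x^2)
 h(x) = sqrt(C1 + x^2)


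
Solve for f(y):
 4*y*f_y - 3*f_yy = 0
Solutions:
 f(y) = C1 + C2*erfi(sqrt(6)*y/3)


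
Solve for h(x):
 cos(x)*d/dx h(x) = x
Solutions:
 h(x) = C1 + Integral(x/cos(x), x)


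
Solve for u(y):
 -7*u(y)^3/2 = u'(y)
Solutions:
 u(y) = -sqrt(-1/(C1 - 7*y))
 u(y) = sqrt(-1/(C1 - 7*y))


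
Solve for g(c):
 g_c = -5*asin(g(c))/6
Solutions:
 Integral(1/asin(_y), (_y, g(c))) = C1 - 5*c/6


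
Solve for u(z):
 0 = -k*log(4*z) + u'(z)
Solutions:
 u(z) = C1 + k*z*log(z) - k*z + k*z*log(4)


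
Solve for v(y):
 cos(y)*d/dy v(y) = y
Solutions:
 v(y) = C1 + Integral(y/cos(y), y)


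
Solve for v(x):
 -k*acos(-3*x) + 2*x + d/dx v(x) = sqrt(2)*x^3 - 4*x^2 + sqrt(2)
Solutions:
 v(x) = C1 + k*(x*acos(-3*x) + sqrt(1 - 9*x^2)/3) + sqrt(2)*x^4/4 - 4*x^3/3 - x^2 + sqrt(2)*x


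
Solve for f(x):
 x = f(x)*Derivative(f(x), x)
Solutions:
 f(x) = -sqrt(C1 + x^2)
 f(x) = sqrt(C1 + x^2)


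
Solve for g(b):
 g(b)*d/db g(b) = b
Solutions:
 g(b) = -sqrt(C1 + b^2)
 g(b) = sqrt(C1 + b^2)


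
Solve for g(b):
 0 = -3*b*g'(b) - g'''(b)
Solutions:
 g(b) = C1 + Integral(C2*airyai(-3^(1/3)*b) + C3*airybi(-3^(1/3)*b), b)


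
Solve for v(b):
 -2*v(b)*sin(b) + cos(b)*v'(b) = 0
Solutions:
 v(b) = C1/cos(b)^2


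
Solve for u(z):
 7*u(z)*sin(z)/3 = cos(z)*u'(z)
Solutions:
 u(z) = C1/cos(z)^(7/3)


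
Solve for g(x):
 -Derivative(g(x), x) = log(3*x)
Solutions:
 g(x) = C1 - x*log(x) - x*log(3) + x


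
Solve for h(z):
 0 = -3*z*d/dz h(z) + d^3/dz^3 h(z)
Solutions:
 h(z) = C1 + Integral(C2*airyai(3^(1/3)*z) + C3*airybi(3^(1/3)*z), z)


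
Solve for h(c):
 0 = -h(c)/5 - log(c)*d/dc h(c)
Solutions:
 h(c) = C1*exp(-li(c)/5)


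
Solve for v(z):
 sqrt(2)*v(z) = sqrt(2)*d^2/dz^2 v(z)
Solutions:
 v(z) = C1*exp(-z) + C2*exp(z)


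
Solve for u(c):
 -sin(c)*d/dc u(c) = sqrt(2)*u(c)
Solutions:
 u(c) = C1*(cos(c) + 1)^(sqrt(2)/2)/(cos(c) - 1)^(sqrt(2)/2)


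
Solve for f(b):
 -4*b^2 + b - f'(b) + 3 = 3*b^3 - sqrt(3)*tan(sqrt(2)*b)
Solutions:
 f(b) = C1 - 3*b^4/4 - 4*b^3/3 + b^2/2 + 3*b - sqrt(6)*log(cos(sqrt(2)*b))/2


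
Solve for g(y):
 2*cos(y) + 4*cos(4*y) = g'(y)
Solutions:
 g(y) = C1 + 2*sin(y) + sin(4*y)


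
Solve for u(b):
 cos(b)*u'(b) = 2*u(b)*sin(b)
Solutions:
 u(b) = C1/cos(b)^2


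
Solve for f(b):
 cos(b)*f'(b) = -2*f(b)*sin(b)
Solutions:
 f(b) = C1*cos(b)^2


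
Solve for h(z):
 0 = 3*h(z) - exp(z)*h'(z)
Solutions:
 h(z) = C1*exp(-3*exp(-z))


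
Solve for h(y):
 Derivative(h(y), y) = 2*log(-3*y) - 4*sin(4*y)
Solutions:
 h(y) = C1 + 2*y*log(-y) - 2*y + 2*y*log(3) + cos(4*y)


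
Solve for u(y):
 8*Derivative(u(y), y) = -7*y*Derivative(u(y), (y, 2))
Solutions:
 u(y) = C1 + C2/y^(1/7)


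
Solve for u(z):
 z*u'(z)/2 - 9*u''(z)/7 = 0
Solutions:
 u(z) = C1 + C2*erfi(sqrt(7)*z/6)


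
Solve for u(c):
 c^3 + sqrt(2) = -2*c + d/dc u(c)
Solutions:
 u(c) = C1 + c^4/4 + c^2 + sqrt(2)*c


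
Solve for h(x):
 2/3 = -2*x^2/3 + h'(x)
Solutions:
 h(x) = C1 + 2*x^3/9 + 2*x/3


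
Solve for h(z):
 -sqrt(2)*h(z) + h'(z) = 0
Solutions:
 h(z) = C1*exp(sqrt(2)*z)


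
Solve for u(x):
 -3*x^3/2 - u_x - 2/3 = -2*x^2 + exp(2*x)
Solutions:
 u(x) = C1 - 3*x^4/8 + 2*x^3/3 - 2*x/3 - exp(2*x)/2


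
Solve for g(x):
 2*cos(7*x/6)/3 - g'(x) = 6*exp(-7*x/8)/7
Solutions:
 g(x) = C1 + 4*sin(7*x/6)/7 + 48*exp(-7*x/8)/49


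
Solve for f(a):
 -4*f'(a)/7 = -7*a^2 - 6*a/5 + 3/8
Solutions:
 f(a) = C1 + 49*a^3/12 + 21*a^2/20 - 21*a/32


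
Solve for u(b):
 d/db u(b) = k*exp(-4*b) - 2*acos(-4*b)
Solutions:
 u(b) = C1 - 2*b*acos(-4*b) - k*exp(-4*b)/4 - sqrt(1 - 16*b^2)/2


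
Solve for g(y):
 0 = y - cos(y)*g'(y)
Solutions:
 g(y) = C1 + Integral(y/cos(y), y)


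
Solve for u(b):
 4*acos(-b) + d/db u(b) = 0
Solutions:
 u(b) = C1 - 4*b*acos(-b) - 4*sqrt(1 - b^2)


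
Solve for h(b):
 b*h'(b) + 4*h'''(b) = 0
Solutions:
 h(b) = C1 + Integral(C2*airyai(-2^(1/3)*b/2) + C3*airybi(-2^(1/3)*b/2), b)


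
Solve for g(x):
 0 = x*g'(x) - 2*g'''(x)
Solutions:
 g(x) = C1 + Integral(C2*airyai(2^(2/3)*x/2) + C3*airybi(2^(2/3)*x/2), x)


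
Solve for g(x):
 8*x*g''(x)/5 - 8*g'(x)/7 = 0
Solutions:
 g(x) = C1 + C2*x^(12/7)


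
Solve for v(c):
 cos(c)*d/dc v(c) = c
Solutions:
 v(c) = C1 + Integral(c/cos(c), c)


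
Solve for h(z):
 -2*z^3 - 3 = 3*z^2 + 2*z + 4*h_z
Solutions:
 h(z) = C1 - z^4/8 - z^3/4 - z^2/4 - 3*z/4


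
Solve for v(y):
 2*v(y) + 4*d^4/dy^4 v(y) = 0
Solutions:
 v(y) = (C1*sin(2^(1/4)*y/2) + C2*cos(2^(1/4)*y/2))*exp(-2^(1/4)*y/2) + (C3*sin(2^(1/4)*y/2) + C4*cos(2^(1/4)*y/2))*exp(2^(1/4)*y/2)


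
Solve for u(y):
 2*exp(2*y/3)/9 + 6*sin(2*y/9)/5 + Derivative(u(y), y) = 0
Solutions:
 u(y) = C1 - exp(2*y/3)/3 + 27*cos(2*y/9)/5


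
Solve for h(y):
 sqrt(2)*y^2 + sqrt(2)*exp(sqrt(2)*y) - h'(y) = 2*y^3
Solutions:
 h(y) = C1 - y^4/2 + sqrt(2)*y^3/3 + exp(sqrt(2)*y)


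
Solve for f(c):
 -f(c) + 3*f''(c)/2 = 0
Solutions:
 f(c) = C1*exp(-sqrt(6)*c/3) + C2*exp(sqrt(6)*c/3)


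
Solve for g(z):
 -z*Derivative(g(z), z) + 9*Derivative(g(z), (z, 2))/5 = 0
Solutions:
 g(z) = C1 + C2*erfi(sqrt(10)*z/6)


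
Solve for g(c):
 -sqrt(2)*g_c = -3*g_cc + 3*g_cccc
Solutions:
 g(c) = C1 + C2*exp(2^(1/6)*3^(1/3)*c*(2*3^(1/3)/(sqrt(3) + 3)^(1/3) + 2^(2/3)*(sqrt(3) + 3)^(1/3))/12)*sin(6^(1/6)*c*(-6^(2/3)*(sqrt(3) + 3)^(1/3) + 6/(sqrt(3) + 3)^(1/3))/12) + C3*exp(2^(1/6)*3^(1/3)*c*(2*3^(1/3)/(sqrt(3) + 3)^(1/3) + 2^(2/3)*(sqrt(3) + 3)^(1/3))/12)*cos(6^(1/6)*c*(-6^(2/3)*(sqrt(3) + 3)^(1/3) + 6/(sqrt(3) + 3)^(1/3))/12) + C4*exp(-2^(1/6)*3^(1/3)*c*(2*3^(1/3)/(sqrt(3) + 3)^(1/3) + 2^(2/3)*(sqrt(3) + 3)^(1/3))/6)


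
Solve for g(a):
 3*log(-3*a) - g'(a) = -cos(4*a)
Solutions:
 g(a) = C1 + 3*a*log(-a) - 3*a + 3*a*log(3) + sin(4*a)/4


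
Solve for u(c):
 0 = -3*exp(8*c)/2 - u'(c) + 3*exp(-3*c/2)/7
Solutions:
 u(c) = C1 - 3*exp(8*c)/16 - 2*exp(-3*c/2)/7


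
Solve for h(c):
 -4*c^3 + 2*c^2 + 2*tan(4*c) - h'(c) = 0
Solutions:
 h(c) = C1 - c^4 + 2*c^3/3 - log(cos(4*c))/2


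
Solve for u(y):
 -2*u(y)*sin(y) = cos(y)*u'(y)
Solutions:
 u(y) = C1*cos(y)^2


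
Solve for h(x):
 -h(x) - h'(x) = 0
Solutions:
 h(x) = C1*exp(-x)


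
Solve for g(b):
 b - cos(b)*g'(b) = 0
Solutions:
 g(b) = C1 + Integral(b/cos(b), b)


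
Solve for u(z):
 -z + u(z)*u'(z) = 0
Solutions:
 u(z) = -sqrt(C1 + z^2)
 u(z) = sqrt(C1 + z^2)


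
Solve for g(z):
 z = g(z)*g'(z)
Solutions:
 g(z) = -sqrt(C1 + z^2)
 g(z) = sqrt(C1 + z^2)


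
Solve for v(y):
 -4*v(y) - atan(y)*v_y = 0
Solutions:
 v(y) = C1*exp(-4*Integral(1/atan(y), y))


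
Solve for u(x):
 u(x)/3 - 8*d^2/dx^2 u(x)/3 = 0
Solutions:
 u(x) = C1*exp(-sqrt(2)*x/4) + C2*exp(sqrt(2)*x/4)


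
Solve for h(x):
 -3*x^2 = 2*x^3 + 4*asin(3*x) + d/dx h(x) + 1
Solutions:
 h(x) = C1 - x^4/2 - x^3 - 4*x*asin(3*x) - x - 4*sqrt(1 - 9*x^2)/3


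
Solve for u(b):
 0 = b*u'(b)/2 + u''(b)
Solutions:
 u(b) = C1 + C2*erf(b/2)


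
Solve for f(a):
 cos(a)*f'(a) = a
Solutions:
 f(a) = C1 + Integral(a/cos(a), a)


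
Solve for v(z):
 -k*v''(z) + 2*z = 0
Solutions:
 v(z) = C1 + C2*z + z^3/(3*k)


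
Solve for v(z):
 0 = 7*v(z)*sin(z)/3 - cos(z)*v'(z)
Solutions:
 v(z) = C1/cos(z)^(7/3)


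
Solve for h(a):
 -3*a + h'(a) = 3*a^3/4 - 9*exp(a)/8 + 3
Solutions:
 h(a) = C1 + 3*a^4/16 + 3*a^2/2 + 3*a - 9*exp(a)/8


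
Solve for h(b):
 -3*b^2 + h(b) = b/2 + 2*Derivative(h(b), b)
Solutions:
 h(b) = C1*exp(b/2) + 3*b^2 + 25*b/2 + 25


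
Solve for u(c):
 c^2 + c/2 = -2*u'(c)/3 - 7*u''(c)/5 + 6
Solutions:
 u(c) = C1 + C2*exp(-10*c/21) - c^3/2 + 111*c^2/40 - 531*c/200


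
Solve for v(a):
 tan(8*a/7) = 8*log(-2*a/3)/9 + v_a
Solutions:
 v(a) = C1 - 8*a*log(-a)/9 - 8*a*log(2)/9 + 8*a/9 + 8*a*log(3)/9 - 7*log(cos(8*a/7))/8


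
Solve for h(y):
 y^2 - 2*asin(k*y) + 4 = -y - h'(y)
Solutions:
 h(y) = C1 - y^3/3 - y^2/2 - 4*y + 2*Piecewise((y*asin(k*y) + sqrt(-k^2*y^2 + 1)/k, Ne(k, 0)), (0, True))


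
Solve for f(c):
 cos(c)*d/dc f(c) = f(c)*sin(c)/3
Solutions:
 f(c) = C1/cos(c)^(1/3)


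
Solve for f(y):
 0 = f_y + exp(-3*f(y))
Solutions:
 f(y) = log(C1 - 3*y)/3
 f(y) = log((-3^(1/3) - 3^(5/6)*I)*(C1 - y)^(1/3)/2)
 f(y) = log((-3^(1/3) + 3^(5/6)*I)*(C1 - y)^(1/3)/2)


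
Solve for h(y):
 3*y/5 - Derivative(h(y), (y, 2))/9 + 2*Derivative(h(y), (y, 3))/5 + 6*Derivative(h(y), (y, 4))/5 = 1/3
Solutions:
 h(y) = C1 + C2*y + C3*exp(y*(-3 + sqrt(39))/18) + C4*exp(-y*(3 + sqrt(39))/18) + 9*y^3/10 + 411*y^2/50


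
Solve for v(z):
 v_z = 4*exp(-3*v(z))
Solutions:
 v(z) = log(C1 + 12*z)/3
 v(z) = log((-3^(1/3) - 3^(5/6)*I)*(C1 + 4*z)^(1/3)/2)
 v(z) = log((-3^(1/3) + 3^(5/6)*I)*(C1 + 4*z)^(1/3)/2)


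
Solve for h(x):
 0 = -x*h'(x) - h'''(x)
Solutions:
 h(x) = C1 + Integral(C2*airyai(-x) + C3*airybi(-x), x)


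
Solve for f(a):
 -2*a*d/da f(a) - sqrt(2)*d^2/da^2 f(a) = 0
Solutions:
 f(a) = C1 + C2*erf(2^(3/4)*a/2)


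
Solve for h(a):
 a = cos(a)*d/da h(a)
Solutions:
 h(a) = C1 + Integral(a/cos(a), a)


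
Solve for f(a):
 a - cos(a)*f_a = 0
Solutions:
 f(a) = C1 + Integral(a/cos(a), a)


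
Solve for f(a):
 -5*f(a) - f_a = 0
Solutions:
 f(a) = C1*exp(-5*a)


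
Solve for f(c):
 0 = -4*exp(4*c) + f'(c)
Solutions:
 f(c) = C1 + exp(4*c)


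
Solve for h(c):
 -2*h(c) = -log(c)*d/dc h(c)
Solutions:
 h(c) = C1*exp(2*li(c))


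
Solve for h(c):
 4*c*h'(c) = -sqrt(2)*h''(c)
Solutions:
 h(c) = C1 + C2*erf(2^(1/4)*c)


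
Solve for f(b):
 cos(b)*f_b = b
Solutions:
 f(b) = C1 + Integral(b/cos(b), b)


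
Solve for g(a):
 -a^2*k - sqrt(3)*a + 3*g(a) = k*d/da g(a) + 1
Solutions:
 g(a) = C1*exp(3*a/k) + a^2*k/3 + 2*a*k^2/9 + sqrt(3)*a/3 + 2*k^3/27 + sqrt(3)*k/9 + 1/3


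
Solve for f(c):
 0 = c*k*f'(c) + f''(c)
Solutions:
 f(c) = Piecewise((-sqrt(2)*sqrt(pi)*C1*erf(sqrt(2)*c*sqrt(k)/2)/(2*sqrt(k)) - C2, (k > 0) | (k < 0)), (-C1*c - C2, True))


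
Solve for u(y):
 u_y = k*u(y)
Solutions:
 u(y) = C1*exp(k*y)


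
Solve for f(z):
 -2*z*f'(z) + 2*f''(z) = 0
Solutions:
 f(z) = C1 + C2*erfi(sqrt(2)*z/2)


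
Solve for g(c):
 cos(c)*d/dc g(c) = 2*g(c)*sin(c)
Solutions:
 g(c) = C1/cos(c)^2


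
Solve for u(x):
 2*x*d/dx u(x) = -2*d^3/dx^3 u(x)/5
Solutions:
 u(x) = C1 + Integral(C2*airyai(-5^(1/3)*x) + C3*airybi(-5^(1/3)*x), x)


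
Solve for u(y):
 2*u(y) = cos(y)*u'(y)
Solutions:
 u(y) = C1*(sin(y) + 1)/(sin(y) - 1)


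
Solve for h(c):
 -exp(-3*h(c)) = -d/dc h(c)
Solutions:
 h(c) = log(C1 + 3*c)/3
 h(c) = log((-3^(1/3) - 3^(5/6)*I)*(C1 + c)^(1/3)/2)
 h(c) = log((-3^(1/3) + 3^(5/6)*I)*(C1 + c)^(1/3)/2)


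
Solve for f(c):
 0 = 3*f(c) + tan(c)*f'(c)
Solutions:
 f(c) = C1/sin(c)^3


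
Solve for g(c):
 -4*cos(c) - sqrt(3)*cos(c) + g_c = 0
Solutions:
 g(c) = C1 + sqrt(3)*sin(c) + 4*sin(c)


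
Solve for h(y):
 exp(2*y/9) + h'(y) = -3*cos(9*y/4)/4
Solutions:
 h(y) = C1 - 9*exp(2*y/9)/2 - sin(9*y/4)/3


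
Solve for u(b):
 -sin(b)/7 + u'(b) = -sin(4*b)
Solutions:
 u(b) = C1 - cos(b)/7 + cos(4*b)/4


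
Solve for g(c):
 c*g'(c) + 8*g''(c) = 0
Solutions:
 g(c) = C1 + C2*erf(c/4)


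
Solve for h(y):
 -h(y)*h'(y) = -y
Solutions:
 h(y) = -sqrt(C1 + y^2)
 h(y) = sqrt(C1 + y^2)


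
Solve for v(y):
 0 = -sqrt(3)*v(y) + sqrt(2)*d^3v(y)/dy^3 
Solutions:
 v(y) = C3*exp(2^(5/6)*3^(1/6)*y/2) + (C1*sin(2^(5/6)*3^(2/3)*y/4) + C2*cos(2^(5/6)*3^(2/3)*y/4))*exp(-2^(5/6)*3^(1/6)*y/4)


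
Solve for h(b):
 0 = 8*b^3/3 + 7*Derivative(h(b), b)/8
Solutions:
 h(b) = C1 - 16*b^4/21


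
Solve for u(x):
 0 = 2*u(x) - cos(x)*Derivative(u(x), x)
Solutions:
 u(x) = C1*(sin(x) + 1)/(sin(x) - 1)


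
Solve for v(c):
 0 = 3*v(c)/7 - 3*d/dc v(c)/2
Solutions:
 v(c) = C1*exp(2*c/7)


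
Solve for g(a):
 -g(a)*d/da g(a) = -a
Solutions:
 g(a) = -sqrt(C1 + a^2)
 g(a) = sqrt(C1 + a^2)


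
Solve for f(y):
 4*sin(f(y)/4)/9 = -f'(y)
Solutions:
 4*y/9 + 2*log(cos(f(y)/4) - 1) - 2*log(cos(f(y)/4) + 1) = C1


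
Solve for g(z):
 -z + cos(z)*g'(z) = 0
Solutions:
 g(z) = C1 + Integral(z/cos(z), z)


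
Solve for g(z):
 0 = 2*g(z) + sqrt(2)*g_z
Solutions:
 g(z) = C1*exp(-sqrt(2)*z)


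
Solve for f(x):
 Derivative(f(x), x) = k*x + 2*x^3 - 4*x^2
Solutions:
 f(x) = C1 + k*x^2/2 + x^4/2 - 4*x^3/3


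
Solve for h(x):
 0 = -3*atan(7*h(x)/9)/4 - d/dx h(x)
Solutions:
 Integral(1/atan(7*_y/9), (_y, h(x))) = C1 - 3*x/4


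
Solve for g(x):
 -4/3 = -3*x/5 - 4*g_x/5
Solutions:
 g(x) = C1 - 3*x^2/8 + 5*x/3


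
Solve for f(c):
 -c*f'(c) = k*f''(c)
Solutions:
 f(c) = C1 + C2*sqrt(k)*erf(sqrt(2)*c*sqrt(1/k)/2)


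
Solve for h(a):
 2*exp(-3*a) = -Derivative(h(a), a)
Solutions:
 h(a) = C1 + 2*exp(-3*a)/3


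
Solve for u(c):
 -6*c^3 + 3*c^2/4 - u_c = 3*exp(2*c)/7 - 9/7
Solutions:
 u(c) = C1 - 3*c^4/2 + c^3/4 + 9*c/7 - 3*exp(2*c)/14


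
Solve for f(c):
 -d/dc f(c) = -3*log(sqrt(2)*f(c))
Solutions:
 -2*Integral(1/(2*log(_y) + log(2)), (_y, f(c)))/3 = C1 - c


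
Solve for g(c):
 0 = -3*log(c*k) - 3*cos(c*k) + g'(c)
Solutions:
 g(c) = C1 + 3*c*log(c*k) - 3*c + 3*Piecewise((sin(c*k)/k, Ne(k, 0)), (c, True))


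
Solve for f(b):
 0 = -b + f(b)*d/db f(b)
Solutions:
 f(b) = -sqrt(C1 + b^2)
 f(b) = sqrt(C1 + b^2)


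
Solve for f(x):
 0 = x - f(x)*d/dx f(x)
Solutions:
 f(x) = -sqrt(C1 + x^2)
 f(x) = sqrt(C1 + x^2)


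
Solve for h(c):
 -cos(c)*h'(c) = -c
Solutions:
 h(c) = C1 + Integral(c/cos(c), c)


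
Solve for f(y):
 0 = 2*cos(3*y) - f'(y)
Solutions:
 f(y) = C1 + 2*sin(3*y)/3


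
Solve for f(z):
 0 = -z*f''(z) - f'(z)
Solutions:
 f(z) = C1 + C2*log(z)


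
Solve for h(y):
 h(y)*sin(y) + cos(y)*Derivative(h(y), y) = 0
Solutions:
 h(y) = C1*cos(y)


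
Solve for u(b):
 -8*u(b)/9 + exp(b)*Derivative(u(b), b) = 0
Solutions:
 u(b) = C1*exp(-8*exp(-b)/9)


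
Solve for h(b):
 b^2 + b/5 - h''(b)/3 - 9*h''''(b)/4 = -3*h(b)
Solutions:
 h(b) = C1*exp(-sqrt(6)*b*sqrt(-1 + 2*sqrt(61))/9) + C2*exp(sqrt(6)*b*sqrt(-1 + 2*sqrt(61))/9) + C3*sin(sqrt(6)*b*sqrt(1 + 2*sqrt(61))/9) + C4*cos(sqrt(6)*b*sqrt(1 + 2*sqrt(61))/9) - b^2/3 - b/15 - 2/27


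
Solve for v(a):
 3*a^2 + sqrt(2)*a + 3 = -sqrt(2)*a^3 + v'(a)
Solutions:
 v(a) = C1 + sqrt(2)*a^4/4 + a^3 + sqrt(2)*a^2/2 + 3*a


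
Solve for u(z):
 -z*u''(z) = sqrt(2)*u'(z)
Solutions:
 u(z) = C1 + C2*z^(1 - sqrt(2))


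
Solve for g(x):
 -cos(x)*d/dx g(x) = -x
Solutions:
 g(x) = C1 + Integral(x/cos(x), x)


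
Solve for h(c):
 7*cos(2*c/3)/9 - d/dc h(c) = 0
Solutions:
 h(c) = C1 + 7*sin(2*c/3)/6


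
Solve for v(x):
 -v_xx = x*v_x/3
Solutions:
 v(x) = C1 + C2*erf(sqrt(6)*x/6)


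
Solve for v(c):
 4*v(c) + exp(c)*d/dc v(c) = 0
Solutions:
 v(c) = C1*exp(4*exp(-c))


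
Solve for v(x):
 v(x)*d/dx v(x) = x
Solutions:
 v(x) = -sqrt(C1 + x^2)
 v(x) = sqrt(C1 + x^2)


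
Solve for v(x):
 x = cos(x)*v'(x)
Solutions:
 v(x) = C1 + Integral(x/cos(x), x)


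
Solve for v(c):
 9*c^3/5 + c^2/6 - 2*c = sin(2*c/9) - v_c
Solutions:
 v(c) = C1 - 9*c^4/20 - c^3/18 + c^2 - 9*cos(2*c/9)/2


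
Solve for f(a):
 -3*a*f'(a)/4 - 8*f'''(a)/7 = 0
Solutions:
 f(a) = C1 + Integral(C2*airyai(-42^(1/3)*a/4) + C3*airybi(-42^(1/3)*a/4), a)


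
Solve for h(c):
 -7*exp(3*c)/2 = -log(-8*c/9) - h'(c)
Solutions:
 h(c) = C1 - c*log(-c) + c*(-3*log(2) + 1 + 2*log(3)) + 7*exp(3*c)/6


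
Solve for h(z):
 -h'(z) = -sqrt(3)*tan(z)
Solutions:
 h(z) = C1 - sqrt(3)*log(cos(z))


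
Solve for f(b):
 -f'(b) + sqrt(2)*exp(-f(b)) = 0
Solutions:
 f(b) = log(C1 + sqrt(2)*b)


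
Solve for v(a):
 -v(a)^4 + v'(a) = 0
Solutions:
 v(a) = (-1/(C1 + 3*a))^(1/3)
 v(a) = (-1/(C1 + a))^(1/3)*(-3^(2/3) - 3*3^(1/6)*I)/6
 v(a) = (-1/(C1 + a))^(1/3)*(-3^(2/3) + 3*3^(1/6)*I)/6


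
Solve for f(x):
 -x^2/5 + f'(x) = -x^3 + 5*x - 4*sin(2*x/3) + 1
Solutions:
 f(x) = C1 - x^4/4 + x^3/15 + 5*x^2/2 + x + 6*cos(2*x/3)


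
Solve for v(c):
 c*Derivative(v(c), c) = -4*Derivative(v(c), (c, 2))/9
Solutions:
 v(c) = C1 + C2*erf(3*sqrt(2)*c/4)


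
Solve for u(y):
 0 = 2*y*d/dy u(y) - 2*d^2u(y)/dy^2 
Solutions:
 u(y) = C1 + C2*erfi(sqrt(2)*y/2)


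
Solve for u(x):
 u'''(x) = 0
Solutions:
 u(x) = C1 + C2*x + C3*x^2


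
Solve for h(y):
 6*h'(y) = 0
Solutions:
 h(y) = C1


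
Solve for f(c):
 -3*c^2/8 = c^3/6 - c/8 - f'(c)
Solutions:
 f(c) = C1 + c^4/24 + c^3/8 - c^2/16


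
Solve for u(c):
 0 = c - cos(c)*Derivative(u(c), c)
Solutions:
 u(c) = C1 + Integral(c/cos(c), c)


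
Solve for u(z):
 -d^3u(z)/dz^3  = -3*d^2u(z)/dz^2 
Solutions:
 u(z) = C1 + C2*z + C3*exp(3*z)


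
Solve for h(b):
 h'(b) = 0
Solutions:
 h(b) = C1


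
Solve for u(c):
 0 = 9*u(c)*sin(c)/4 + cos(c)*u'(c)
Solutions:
 u(c) = C1*cos(c)^(9/4)


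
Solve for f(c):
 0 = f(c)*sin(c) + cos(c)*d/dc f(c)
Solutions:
 f(c) = C1*cos(c)


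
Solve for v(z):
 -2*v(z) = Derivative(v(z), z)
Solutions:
 v(z) = C1*exp(-2*z)


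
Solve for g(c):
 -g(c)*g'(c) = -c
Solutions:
 g(c) = -sqrt(C1 + c^2)
 g(c) = sqrt(C1 + c^2)


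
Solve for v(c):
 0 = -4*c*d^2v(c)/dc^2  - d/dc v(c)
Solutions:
 v(c) = C1 + C2*c^(3/4)


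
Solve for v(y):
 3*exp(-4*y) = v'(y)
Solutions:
 v(y) = C1 - 3*exp(-4*y)/4


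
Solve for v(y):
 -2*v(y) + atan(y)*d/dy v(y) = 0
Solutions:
 v(y) = C1*exp(2*Integral(1/atan(y), y))


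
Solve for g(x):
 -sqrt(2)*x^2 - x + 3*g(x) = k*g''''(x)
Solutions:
 g(x) = C1*exp(-3^(1/4)*x*(1/k)^(1/4)) + C2*exp(3^(1/4)*x*(1/k)^(1/4)) + C3*exp(-3^(1/4)*I*x*(1/k)^(1/4)) + C4*exp(3^(1/4)*I*x*(1/k)^(1/4)) + sqrt(2)*x^2/3 + x/3


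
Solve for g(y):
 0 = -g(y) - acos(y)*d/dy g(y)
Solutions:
 g(y) = C1*exp(-Integral(1/acos(y), y))


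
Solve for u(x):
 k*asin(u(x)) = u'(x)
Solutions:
 Integral(1/asin(_y), (_y, u(x))) = C1 + k*x


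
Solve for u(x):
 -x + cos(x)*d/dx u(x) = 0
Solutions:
 u(x) = C1 + Integral(x/cos(x), x)


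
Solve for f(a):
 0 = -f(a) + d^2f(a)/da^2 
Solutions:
 f(a) = C1*exp(-a) + C2*exp(a)


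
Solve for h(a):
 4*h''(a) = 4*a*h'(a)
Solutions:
 h(a) = C1 + C2*erfi(sqrt(2)*a/2)


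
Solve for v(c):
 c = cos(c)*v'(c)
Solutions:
 v(c) = C1 + Integral(c/cos(c), c)


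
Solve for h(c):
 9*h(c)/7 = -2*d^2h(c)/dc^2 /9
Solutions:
 h(c) = C1*sin(9*sqrt(14)*c/14) + C2*cos(9*sqrt(14)*c/14)


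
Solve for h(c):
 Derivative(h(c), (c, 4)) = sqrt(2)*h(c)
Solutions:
 h(c) = C1*exp(-2^(1/8)*c) + C2*exp(2^(1/8)*c) + C3*sin(2^(1/8)*c) + C4*cos(2^(1/8)*c)


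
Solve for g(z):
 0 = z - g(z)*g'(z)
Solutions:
 g(z) = -sqrt(C1 + z^2)
 g(z) = sqrt(C1 + z^2)


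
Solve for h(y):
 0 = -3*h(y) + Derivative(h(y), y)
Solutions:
 h(y) = C1*exp(3*y)


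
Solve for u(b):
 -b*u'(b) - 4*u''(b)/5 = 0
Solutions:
 u(b) = C1 + C2*erf(sqrt(10)*b/4)


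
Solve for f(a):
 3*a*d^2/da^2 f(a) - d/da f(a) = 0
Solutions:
 f(a) = C1 + C2*a^(4/3)


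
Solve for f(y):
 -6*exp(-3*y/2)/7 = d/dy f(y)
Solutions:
 f(y) = C1 + 4*exp(-3*y/2)/7


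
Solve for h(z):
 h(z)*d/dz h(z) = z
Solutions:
 h(z) = -sqrt(C1 + z^2)
 h(z) = sqrt(C1 + z^2)


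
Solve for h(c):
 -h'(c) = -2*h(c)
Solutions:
 h(c) = C1*exp(2*c)


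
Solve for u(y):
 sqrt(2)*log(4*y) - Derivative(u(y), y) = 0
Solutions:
 u(y) = C1 + sqrt(2)*y*log(y) - sqrt(2)*y + 2*sqrt(2)*y*log(2)


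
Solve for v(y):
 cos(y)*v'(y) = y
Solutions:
 v(y) = C1 + Integral(y/cos(y), y)


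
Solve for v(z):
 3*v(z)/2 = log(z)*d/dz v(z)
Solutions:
 v(z) = C1*exp(3*li(z)/2)


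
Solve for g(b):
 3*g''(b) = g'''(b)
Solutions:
 g(b) = C1 + C2*b + C3*exp(3*b)


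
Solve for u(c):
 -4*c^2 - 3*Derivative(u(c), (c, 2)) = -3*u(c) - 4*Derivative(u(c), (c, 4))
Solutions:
 u(c) = 4*c^2/3 + (C1*sin(sqrt(2)*3^(1/4)*c*sin(atan(sqrt(39)/3)/2)/2) + C2*cos(sqrt(2)*3^(1/4)*c*sin(atan(sqrt(39)/3)/2)/2))*exp(-sqrt(2)*3^(1/4)*c*cos(atan(sqrt(39)/3)/2)/2) + (C3*sin(sqrt(2)*3^(1/4)*c*sin(atan(sqrt(39)/3)/2)/2) + C4*cos(sqrt(2)*3^(1/4)*c*sin(atan(sqrt(39)/3)/2)/2))*exp(sqrt(2)*3^(1/4)*c*cos(atan(sqrt(39)/3)/2)/2) + 8/3


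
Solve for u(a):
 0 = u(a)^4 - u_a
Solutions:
 u(a) = (-1/(C1 + 3*a))^(1/3)
 u(a) = (-1/(C1 + a))^(1/3)*(-3^(2/3) - 3*3^(1/6)*I)/6
 u(a) = (-1/(C1 + a))^(1/3)*(-3^(2/3) + 3*3^(1/6)*I)/6


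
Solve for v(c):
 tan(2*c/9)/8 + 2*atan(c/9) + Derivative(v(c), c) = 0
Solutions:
 v(c) = C1 - 2*c*atan(c/9) + 9*log(c^2 + 81) + 9*log(cos(2*c/9))/16


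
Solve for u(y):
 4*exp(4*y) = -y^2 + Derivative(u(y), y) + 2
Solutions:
 u(y) = C1 + y^3/3 - 2*y + exp(4*y)


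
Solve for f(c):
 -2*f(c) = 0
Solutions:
 f(c) = 0


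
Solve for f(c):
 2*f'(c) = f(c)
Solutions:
 f(c) = C1*exp(c/2)


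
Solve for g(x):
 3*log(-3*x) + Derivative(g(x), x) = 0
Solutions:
 g(x) = C1 - 3*x*log(-x) + 3*x*(1 - log(3))


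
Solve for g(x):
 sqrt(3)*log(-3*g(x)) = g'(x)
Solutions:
 -sqrt(3)*Integral(1/(log(-_y) + log(3)), (_y, g(x)))/3 = C1 - x


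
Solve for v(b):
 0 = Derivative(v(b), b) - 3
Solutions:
 v(b) = C1 + 3*b


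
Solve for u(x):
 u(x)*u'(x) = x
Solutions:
 u(x) = -sqrt(C1 + x^2)
 u(x) = sqrt(C1 + x^2)


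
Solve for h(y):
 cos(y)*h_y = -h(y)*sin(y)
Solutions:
 h(y) = C1*cos(y)


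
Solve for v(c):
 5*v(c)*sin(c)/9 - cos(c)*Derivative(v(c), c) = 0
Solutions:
 v(c) = C1/cos(c)^(5/9)


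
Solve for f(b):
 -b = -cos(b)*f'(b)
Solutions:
 f(b) = C1 + Integral(b/cos(b), b)


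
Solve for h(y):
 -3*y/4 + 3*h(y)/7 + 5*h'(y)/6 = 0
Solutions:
 h(y) = C1*exp(-18*y/35) + 7*y/4 - 245/72


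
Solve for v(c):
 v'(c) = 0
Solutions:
 v(c) = C1


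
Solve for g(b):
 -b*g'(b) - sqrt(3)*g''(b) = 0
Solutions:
 g(b) = C1 + C2*erf(sqrt(2)*3^(3/4)*b/6)


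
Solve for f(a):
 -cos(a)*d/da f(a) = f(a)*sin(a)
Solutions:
 f(a) = C1*cos(a)


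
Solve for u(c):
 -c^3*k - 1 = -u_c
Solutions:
 u(c) = C1 + c^4*k/4 + c


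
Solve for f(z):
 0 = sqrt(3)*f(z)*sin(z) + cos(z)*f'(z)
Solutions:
 f(z) = C1*cos(z)^(sqrt(3))


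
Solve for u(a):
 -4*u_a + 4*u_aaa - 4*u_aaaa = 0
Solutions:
 u(a) = C1 + C2*exp(a*(2*2^(1/3)/(3*sqrt(69) + 25)^(1/3) + 4 + 2^(2/3)*(3*sqrt(69) + 25)^(1/3))/12)*sin(2^(1/3)*sqrt(3)*a*(-2^(1/3)*(3*sqrt(69) + 25)^(1/3) + 2/(3*sqrt(69) + 25)^(1/3))/12) + C3*exp(a*(2*2^(1/3)/(3*sqrt(69) + 25)^(1/3) + 4 + 2^(2/3)*(3*sqrt(69) + 25)^(1/3))/12)*cos(2^(1/3)*sqrt(3)*a*(-2^(1/3)*(3*sqrt(69) + 25)^(1/3) + 2/(3*sqrt(69) + 25)^(1/3))/12) + C4*exp(a*(-2^(2/3)*(3*sqrt(69) + 25)^(1/3) - 2*2^(1/3)/(3*sqrt(69) + 25)^(1/3) + 2)/6)


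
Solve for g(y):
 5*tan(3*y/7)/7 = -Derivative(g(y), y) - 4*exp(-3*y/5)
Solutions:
 g(y) = C1 - 5*log(tan(3*y/7)^2 + 1)/6 + 20*exp(-3*y/5)/3


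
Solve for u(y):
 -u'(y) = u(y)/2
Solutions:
 u(y) = C1*exp(-y/2)


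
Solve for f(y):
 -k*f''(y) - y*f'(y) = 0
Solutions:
 f(y) = C1 + C2*sqrt(k)*erf(sqrt(2)*y*sqrt(1/k)/2)


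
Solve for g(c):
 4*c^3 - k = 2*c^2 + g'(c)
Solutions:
 g(c) = C1 + c^4 - 2*c^3/3 - c*k


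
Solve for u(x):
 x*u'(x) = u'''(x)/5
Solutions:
 u(x) = C1 + Integral(C2*airyai(5^(1/3)*x) + C3*airybi(5^(1/3)*x), x)


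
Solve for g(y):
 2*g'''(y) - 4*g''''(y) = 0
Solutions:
 g(y) = C1 + C2*y + C3*y^2 + C4*exp(y/2)


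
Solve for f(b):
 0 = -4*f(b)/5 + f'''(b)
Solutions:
 f(b) = C3*exp(10^(2/3)*b/5) + (C1*sin(10^(2/3)*sqrt(3)*b/10) + C2*cos(10^(2/3)*sqrt(3)*b/10))*exp(-10^(2/3)*b/10)


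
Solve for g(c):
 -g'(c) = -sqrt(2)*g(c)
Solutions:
 g(c) = C1*exp(sqrt(2)*c)


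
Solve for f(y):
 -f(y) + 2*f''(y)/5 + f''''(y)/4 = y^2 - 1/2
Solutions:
 f(y) = C1*exp(-sqrt(10)*y*sqrt(-2 + sqrt(29))/5) + C2*exp(sqrt(10)*y*sqrt(-2 + sqrt(29))/5) + C3*sin(sqrt(10)*y*sqrt(2 + sqrt(29))/5) + C4*cos(sqrt(10)*y*sqrt(2 + sqrt(29))/5) - y^2 - 3/10


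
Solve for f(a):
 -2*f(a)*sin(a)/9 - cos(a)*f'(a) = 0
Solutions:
 f(a) = C1*cos(a)^(2/9)


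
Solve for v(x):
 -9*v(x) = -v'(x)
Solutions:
 v(x) = C1*exp(9*x)


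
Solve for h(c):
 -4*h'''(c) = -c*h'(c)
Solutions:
 h(c) = C1 + Integral(C2*airyai(2^(1/3)*c/2) + C3*airybi(2^(1/3)*c/2), c)


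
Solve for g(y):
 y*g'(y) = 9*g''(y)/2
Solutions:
 g(y) = C1 + C2*erfi(y/3)


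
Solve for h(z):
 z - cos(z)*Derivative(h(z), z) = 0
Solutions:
 h(z) = C1 + Integral(z/cos(z), z)


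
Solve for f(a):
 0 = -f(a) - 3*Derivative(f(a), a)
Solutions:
 f(a) = C1*exp(-a/3)


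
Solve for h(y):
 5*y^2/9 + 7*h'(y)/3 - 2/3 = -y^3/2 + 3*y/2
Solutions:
 h(y) = C1 - 3*y^4/56 - 5*y^3/63 + 9*y^2/28 + 2*y/7


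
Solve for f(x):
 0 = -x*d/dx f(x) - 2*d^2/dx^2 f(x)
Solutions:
 f(x) = C1 + C2*erf(x/2)


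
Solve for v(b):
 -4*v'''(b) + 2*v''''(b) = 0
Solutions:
 v(b) = C1 + C2*b + C3*b^2 + C4*exp(2*b)


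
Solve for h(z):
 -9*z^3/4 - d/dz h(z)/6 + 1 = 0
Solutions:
 h(z) = C1 - 27*z^4/8 + 6*z


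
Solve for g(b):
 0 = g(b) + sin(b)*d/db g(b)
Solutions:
 g(b) = C1*sqrt(cos(b) + 1)/sqrt(cos(b) - 1)


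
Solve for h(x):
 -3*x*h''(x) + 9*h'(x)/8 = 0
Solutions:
 h(x) = C1 + C2*x^(11/8)


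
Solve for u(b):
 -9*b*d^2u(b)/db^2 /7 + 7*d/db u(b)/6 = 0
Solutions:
 u(b) = C1 + C2*b^(103/54)


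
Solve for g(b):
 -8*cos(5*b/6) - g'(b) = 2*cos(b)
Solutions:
 g(b) = C1 - 48*sin(5*b/6)/5 - 2*sin(b)


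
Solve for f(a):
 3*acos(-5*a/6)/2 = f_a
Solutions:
 f(a) = C1 + 3*a*acos(-5*a/6)/2 + 3*sqrt(36 - 25*a^2)/10


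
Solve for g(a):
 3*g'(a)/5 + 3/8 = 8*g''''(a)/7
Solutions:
 g(a) = C1 + C4*exp(21^(1/3)*5^(2/3)*a/10) - 5*a/8 + (C2*sin(3^(5/6)*5^(2/3)*7^(1/3)*a/20) + C3*cos(3^(5/6)*5^(2/3)*7^(1/3)*a/20))*exp(-21^(1/3)*5^(2/3)*a/20)


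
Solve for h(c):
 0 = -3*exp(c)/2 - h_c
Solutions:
 h(c) = C1 - 3*exp(c)/2


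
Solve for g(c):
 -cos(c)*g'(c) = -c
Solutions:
 g(c) = C1 + Integral(c/cos(c), c)


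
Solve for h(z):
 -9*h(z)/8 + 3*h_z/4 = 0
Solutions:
 h(z) = C1*exp(3*z/2)


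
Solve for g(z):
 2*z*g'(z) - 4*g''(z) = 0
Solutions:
 g(z) = C1 + C2*erfi(z/2)


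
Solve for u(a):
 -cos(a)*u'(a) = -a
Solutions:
 u(a) = C1 + Integral(a/cos(a), a)


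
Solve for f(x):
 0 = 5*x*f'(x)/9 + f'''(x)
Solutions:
 f(x) = C1 + Integral(C2*airyai(-15^(1/3)*x/3) + C3*airybi(-15^(1/3)*x/3), x)


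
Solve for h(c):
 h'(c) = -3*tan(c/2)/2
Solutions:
 h(c) = C1 + 3*log(cos(c/2))


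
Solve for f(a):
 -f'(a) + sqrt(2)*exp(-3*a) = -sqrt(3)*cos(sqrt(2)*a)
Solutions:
 f(a) = C1 + sqrt(6)*sin(sqrt(2)*a)/2 - sqrt(2)*exp(-3*a)/3


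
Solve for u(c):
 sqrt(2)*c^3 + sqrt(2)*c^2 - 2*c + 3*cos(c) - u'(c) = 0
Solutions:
 u(c) = C1 + sqrt(2)*c^4/4 + sqrt(2)*c^3/3 - c^2 + 3*sin(c)


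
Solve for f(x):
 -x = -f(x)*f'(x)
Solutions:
 f(x) = -sqrt(C1 + x^2)
 f(x) = sqrt(C1 + x^2)


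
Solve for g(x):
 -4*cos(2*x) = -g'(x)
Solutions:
 g(x) = C1 + 2*sin(2*x)


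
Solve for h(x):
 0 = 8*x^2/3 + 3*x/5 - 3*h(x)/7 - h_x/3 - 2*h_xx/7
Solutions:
 h(x) = 56*x^2/9 - 3353*x/405 + (C1*sin(sqrt(167)*x/12) + C2*cos(sqrt(167)*x/12))*exp(-7*x/12) - 6769/3645


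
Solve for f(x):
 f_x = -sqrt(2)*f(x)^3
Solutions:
 f(x) = -sqrt(2)*sqrt(-1/(C1 - sqrt(2)*x))/2
 f(x) = sqrt(2)*sqrt(-1/(C1 - sqrt(2)*x))/2


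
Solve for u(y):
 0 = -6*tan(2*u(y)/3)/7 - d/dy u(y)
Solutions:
 u(y) = -3*asin(C1*exp(-4*y/7))/2 + 3*pi/2
 u(y) = 3*asin(C1*exp(-4*y/7))/2


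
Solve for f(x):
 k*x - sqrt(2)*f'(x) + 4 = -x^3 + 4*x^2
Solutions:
 f(x) = C1 + sqrt(2)*k*x^2/4 + sqrt(2)*x^4/8 - 2*sqrt(2)*x^3/3 + 2*sqrt(2)*x


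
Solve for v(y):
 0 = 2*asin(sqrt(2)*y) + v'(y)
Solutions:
 v(y) = C1 - 2*y*asin(sqrt(2)*y) - sqrt(2)*sqrt(1 - 2*y^2)


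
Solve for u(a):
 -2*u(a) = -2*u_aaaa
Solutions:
 u(a) = C1*exp(-a) + C2*exp(a) + C3*sin(a) + C4*cos(a)


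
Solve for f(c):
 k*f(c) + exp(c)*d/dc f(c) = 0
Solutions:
 f(c) = C1*exp(k*exp(-c))


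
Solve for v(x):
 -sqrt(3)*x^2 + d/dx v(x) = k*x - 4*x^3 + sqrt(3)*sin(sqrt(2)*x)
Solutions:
 v(x) = C1 + k*x^2/2 - x^4 + sqrt(3)*x^3/3 - sqrt(6)*cos(sqrt(2)*x)/2


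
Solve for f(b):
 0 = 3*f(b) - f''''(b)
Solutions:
 f(b) = C1*exp(-3^(1/4)*b) + C2*exp(3^(1/4)*b) + C3*sin(3^(1/4)*b) + C4*cos(3^(1/4)*b)


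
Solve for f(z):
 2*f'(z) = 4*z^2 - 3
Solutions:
 f(z) = C1 + 2*z^3/3 - 3*z/2


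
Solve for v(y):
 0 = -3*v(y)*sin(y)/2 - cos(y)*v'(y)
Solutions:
 v(y) = C1*cos(y)^(3/2)


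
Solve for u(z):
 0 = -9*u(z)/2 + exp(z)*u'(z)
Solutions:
 u(z) = C1*exp(-9*exp(-z)/2)


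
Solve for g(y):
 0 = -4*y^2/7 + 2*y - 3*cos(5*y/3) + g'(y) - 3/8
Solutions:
 g(y) = C1 + 4*y^3/21 - y^2 + 3*y/8 + 9*sin(5*y/3)/5


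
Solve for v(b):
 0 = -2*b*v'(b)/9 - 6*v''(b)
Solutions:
 v(b) = C1 + C2*erf(sqrt(6)*b/18)


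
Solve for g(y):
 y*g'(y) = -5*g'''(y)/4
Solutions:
 g(y) = C1 + Integral(C2*airyai(-10^(2/3)*y/5) + C3*airybi(-10^(2/3)*y/5), y)


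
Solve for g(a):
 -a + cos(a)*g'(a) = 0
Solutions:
 g(a) = C1 + Integral(a/cos(a), a)


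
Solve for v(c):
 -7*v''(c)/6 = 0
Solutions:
 v(c) = C1 + C2*c


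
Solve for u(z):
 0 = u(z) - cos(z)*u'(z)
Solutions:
 u(z) = C1*sqrt(sin(z) + 1)/sqrt(sin(z) - 1)


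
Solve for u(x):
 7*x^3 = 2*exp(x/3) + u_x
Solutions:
 u(x) = C1 + 7*x^4/4 - 6*exp(x/3)


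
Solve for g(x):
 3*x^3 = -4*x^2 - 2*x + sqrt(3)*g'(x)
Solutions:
 g(x) = C1 + sqrt(3)*x^4/4 + 4*sqrt(3)*x^3/9 + sqrt(3)*x^2/3


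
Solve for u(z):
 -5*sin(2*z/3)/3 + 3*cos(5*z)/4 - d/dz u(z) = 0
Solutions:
 u(z) = C1 + 3*sin(5*z)/20 + 5*cos(2*z/3)/2


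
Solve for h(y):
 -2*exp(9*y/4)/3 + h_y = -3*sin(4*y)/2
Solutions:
 h(y) = C1 + 8*exp(9*y/4)/27 + 3*cos(4*y)/8


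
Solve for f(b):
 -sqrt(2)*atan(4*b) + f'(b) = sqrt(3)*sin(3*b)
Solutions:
 f(b) = C1 + sqrt(2)*(b*atan(4*b) - log(16*b^2 + 1)/8) - sqrt(3)*cos(3*b)/3


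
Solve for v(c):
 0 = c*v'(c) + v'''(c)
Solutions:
 v(c) = C1 + Integral(C2*airyai(-c) + C3*airybi(-c), c)


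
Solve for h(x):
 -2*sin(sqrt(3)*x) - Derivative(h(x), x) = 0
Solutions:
 h(x) = C1 + 2*sqrt(3)*cos(sqrt(3)*x)/3


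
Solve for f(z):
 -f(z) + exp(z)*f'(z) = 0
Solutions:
 f(z) = C1*exp(-exp(-z))


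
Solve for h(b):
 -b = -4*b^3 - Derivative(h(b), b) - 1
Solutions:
 h(b) = C1 - b^4 + b^2/2 - b


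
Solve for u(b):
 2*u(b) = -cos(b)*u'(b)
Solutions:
 u(b) = C1*(sin(b) - 1)/(sin(b) + 1)


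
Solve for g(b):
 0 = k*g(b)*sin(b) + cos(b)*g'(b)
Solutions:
 g(b) = C1*exp(k*log(cos(b)))


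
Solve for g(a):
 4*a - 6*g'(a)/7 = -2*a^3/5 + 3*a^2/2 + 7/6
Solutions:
 g(a) = C1 + 7*a^4/60 - 7*a^3/12 + 7*a^2/3 - 49*a/36


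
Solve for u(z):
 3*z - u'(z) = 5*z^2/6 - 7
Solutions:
 u(z) = C1 - 5*z^3/18 + 3*z^2/2 + 7*z


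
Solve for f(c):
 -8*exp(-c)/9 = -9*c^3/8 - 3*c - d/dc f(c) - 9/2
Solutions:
 f(c) = C1 - 9*c^4/32 - 3*c^2/2 - 9*c/2 - 8*exp(-c)/9


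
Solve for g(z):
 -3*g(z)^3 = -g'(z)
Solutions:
 g(z) = -sqrt(2)*sqrt(-1/(C1 + 3*z))/2
 g(z) = sqrt(2)*sqrt(-1/(C1 + 3*z))/2


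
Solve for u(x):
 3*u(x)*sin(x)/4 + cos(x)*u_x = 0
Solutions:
 u(x) = C1*cos(x)^(3/4)


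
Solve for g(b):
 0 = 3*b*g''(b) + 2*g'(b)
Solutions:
 g(b) = C1 + C2*b^(1/3)


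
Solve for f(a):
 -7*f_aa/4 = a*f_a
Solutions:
 f(a) = C1 + C2*erf(sqrt(14)*a/7)


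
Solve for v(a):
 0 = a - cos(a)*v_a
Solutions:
 v(a) = C1 + Integral(a/cos(a), a)


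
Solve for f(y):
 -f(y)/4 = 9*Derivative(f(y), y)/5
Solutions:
 f(y) = C1*exp(-5*y/36)


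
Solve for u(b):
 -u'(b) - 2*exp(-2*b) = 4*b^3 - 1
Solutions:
 u(b) = C1 - b^4 + b + exp(-2*b)


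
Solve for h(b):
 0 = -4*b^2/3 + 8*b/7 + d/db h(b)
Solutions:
 h(b) = C1 + 4*b^3/9 - 4*b^2/7


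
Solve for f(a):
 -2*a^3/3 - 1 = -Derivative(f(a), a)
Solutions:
 f(a) = C1 + a^4/6 + a


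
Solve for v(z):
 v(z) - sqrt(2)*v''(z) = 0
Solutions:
 v(z) = C1*exp(-2^(3/4)*z/2) + C2*exp(2^(3/4)*z/2)


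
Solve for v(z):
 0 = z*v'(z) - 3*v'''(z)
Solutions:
 v(z) = C1 + Integral(C2*airyai(3^(2/3)*z/3) + C3*airybi(3^(2/3)*z/3), z)


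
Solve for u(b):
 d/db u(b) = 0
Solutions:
 u(b) = C1


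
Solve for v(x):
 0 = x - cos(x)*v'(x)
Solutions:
 v(x) = C1 + Integral(x/cos(x), x)


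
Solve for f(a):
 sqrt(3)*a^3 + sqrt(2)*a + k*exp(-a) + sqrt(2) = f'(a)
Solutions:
 f(a) = C1 + sqrt(3)*a^4/4 + sqrt(2)*a^2/2 + sqrt(2)*a - k*exp(-a)


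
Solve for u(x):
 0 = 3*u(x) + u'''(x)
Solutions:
 u(x) = C3*exp(-3^(1/3)*x) + (C1*sin(3^(5/6)*x/2) + C2*cos(3^(5/6)*x/2))*exp(3^(1/3)*x/2)


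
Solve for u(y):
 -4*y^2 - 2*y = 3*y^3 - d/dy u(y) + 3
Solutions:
 u(y) = C1 + 3*y^4/4 + 4*y^3/3 + y^2 + 3*y


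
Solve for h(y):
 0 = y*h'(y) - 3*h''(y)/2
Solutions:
 h(y) = C1 + C2*erfi(sqrt(3)*y/3)


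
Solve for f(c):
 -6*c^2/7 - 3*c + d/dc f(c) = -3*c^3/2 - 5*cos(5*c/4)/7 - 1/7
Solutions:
 f(c) = C1 - 3*c^4/8 + 2*c^3/7 + 3*c^2/2 - c/7 - 4*sin(5*c/4)/7


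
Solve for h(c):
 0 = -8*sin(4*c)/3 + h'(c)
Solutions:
 h(c) = C1 - 2*cos(4*c)/3


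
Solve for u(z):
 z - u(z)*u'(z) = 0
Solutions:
 u(z) = -sqrt(C1 + z^2)
 u(z) = sqrt(C1 + z^2)


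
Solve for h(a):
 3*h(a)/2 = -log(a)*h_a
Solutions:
 h(a) = C1*exp(-3*li(a)/2)


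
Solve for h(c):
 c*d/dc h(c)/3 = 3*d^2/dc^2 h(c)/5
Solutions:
 h(c) = C1 + C2*erfi(sqrt(10)*c/6)


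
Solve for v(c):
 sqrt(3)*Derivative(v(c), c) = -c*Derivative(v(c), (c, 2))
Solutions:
 v(c) = C1 + C2*c^(1 - sqrt(3))


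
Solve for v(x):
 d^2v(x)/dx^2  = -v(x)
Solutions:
 v(x) = C1*sin(x) + C2*cos(x)


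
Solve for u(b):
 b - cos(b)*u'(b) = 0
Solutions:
 u(b) = C1 + Integral(b/cos(b), b)


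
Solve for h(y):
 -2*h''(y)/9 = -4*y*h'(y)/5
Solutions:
 h(y) = C1 + C2*erfi(3*sqrt(5)*y/5)


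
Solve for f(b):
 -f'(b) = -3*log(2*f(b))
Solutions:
 -Integral(1/(log(_y) + log(2)), (_y, f(b)))/3 = C1 - b


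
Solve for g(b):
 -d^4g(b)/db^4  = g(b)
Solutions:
 g(b) = (C1*sin(sqrt(2)*b/2) + C2*cos(sqrt(2)*b/2))*exp(-sqrt(2)*b/2) + (C3*sin(sqrt(2)*b/2) + C4*cos(sqrt(2)*b/2))*exp(sqrt(2)*b/2)


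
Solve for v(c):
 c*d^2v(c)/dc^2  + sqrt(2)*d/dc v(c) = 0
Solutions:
 v(c) = C1 + C2*c^(1 - sqrt(2))


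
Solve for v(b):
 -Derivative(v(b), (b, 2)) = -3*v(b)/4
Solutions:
 v(b) = C1*exp(-sqrt(3)*b/2) + C2*exp(sqrt(3)*b/2)


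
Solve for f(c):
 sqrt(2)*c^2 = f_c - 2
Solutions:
 f(c) = C1 + sqrt(2)*c^3/3 + 2*c


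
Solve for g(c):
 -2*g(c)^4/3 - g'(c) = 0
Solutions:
 g(c) = (-1 - sqrt(3)*I)*(1/(C1 + 2*c))^(1/3)/2
 g(c) = (-1 + sqrt(3)*I)*(1/(C1 + 2*c))^(1/3)/2
 g(c) = (1/(C1 + 2*c))^(1/3)


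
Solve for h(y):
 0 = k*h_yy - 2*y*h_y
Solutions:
 h(y) = C1 + C2*erf(y*sqrt(-1/k))/sqrt(-1/k)


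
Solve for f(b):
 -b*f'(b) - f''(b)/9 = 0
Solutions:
 f(b) = C1 + C2*erf(3*sqrt(2)*b/2)
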